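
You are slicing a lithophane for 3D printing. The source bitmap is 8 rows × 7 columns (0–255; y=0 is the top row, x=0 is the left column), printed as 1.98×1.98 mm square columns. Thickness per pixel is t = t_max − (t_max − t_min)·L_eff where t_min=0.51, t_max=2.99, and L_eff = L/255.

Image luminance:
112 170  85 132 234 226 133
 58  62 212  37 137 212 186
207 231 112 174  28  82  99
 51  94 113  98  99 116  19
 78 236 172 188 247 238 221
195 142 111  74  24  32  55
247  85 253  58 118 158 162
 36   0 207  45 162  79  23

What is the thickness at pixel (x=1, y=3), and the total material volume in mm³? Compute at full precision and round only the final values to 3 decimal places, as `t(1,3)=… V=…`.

t(1,3)=2.076 V=383.246

span = t_max - t_min = 2.99 - 0.51 = 2.480
L(1,3) = 94, L_eff = 94/255 = 0.368627
t(1,3) = 2.99 - 2.480·0.368627 = 2.076
Σt over all 8·7 pixels = 24928/255 ≈ 97.7568627
V = pitch²·Σt = 1.98²·24928/255 = 383.246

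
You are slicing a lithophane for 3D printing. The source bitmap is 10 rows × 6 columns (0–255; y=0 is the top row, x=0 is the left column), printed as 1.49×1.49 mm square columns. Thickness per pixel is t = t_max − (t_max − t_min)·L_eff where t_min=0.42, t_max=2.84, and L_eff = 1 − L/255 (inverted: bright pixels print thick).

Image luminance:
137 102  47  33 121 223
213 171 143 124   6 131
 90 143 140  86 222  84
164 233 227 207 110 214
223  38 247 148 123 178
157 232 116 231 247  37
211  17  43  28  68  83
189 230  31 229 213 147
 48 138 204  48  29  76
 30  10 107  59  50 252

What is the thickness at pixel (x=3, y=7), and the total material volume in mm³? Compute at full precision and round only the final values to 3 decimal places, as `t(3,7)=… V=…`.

span = t_max - t_min = 2.84 - 0.42 = 2.420
L(3,7) = 229, L_eff = 1 - 229/255 = 0.101961 (inverted)
t(3,7) = 2.84 - 2.420·0.101961 = 2.593
Σt over all 10·6 pixels = 37522/375 ≈ 100.0586667
V = pitch²·Σt = 1.49²·37522/375 = 222.140

t(3,7)=2.593 V=222.140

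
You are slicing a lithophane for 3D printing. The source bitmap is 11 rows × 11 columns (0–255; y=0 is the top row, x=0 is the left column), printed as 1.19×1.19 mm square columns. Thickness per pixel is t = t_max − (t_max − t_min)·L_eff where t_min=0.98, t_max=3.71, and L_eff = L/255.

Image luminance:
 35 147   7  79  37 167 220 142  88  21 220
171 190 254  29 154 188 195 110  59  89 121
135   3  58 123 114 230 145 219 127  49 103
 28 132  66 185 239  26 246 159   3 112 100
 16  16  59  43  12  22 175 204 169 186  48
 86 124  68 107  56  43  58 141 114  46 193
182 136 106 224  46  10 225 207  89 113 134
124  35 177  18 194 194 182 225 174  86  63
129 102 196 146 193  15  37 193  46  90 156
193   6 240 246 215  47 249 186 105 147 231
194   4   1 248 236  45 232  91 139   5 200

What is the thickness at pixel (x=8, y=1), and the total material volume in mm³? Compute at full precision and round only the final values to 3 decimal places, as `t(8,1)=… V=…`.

t(8,1)=3.078 V=411.052

span = t_max - t_min = 3.71 - 0.98 = 2.730
L(8,1) = 59, L_eff = 59/255 = 0.231373
t(8,1) = 3.71 - 2.730·0.231373 = 3.078
Σt over all 11·11 pixels = 2467297/8500 ≈ 290.2702353
V = pitch²·Σt = 1.19²·2467297/8500 = 411.052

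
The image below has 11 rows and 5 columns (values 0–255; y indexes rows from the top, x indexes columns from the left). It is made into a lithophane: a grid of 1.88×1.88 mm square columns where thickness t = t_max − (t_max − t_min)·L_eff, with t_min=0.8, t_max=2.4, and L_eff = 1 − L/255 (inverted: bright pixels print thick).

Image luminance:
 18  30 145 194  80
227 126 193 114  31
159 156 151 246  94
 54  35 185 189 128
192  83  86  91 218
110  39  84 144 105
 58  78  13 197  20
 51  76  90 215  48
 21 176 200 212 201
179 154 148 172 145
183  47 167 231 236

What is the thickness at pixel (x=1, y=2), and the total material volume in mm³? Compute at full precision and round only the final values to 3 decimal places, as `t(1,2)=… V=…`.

t(1,2)=1.779 V=311.304

span = t_max - t_min = 2.4 - 0.8 = 1.600
L(1,2) = 156, L_eff = 1 - 156/255 = 0.388235 (inverted)
t(1,2) = 2.4 - 1.600·0.388235 = 1.779
Σt over all 11·5 pixels = 4492/51 ≈ 88.0784314
V = pitch²·Σt = 1.88²·4492/51 = 311.304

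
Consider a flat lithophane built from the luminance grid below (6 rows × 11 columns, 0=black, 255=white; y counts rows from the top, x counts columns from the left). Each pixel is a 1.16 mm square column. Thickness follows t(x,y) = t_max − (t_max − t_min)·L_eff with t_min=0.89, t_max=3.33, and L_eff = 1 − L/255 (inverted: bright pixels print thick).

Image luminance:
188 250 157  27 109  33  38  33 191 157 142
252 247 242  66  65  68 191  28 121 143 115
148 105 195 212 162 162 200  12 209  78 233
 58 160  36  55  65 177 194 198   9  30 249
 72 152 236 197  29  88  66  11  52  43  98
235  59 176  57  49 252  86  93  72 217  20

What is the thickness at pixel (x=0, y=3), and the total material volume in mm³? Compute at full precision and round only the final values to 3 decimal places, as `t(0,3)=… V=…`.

t(0,3)=1.445 V=184.234

span = t_max - t_min = 3.33 - 0.89 = 2.440
L(0,3) = 58, L_eff = 1 - 58/255 = 0.772549 (inverted)
t(0,3) = 3.33 - 2.440·0.772549 = 1.445
Σt over all 6·11 pixels = 69827/510 ≈ 136.9156863
V = pitch²·Σt = 1.16²·69827/510 = 184.234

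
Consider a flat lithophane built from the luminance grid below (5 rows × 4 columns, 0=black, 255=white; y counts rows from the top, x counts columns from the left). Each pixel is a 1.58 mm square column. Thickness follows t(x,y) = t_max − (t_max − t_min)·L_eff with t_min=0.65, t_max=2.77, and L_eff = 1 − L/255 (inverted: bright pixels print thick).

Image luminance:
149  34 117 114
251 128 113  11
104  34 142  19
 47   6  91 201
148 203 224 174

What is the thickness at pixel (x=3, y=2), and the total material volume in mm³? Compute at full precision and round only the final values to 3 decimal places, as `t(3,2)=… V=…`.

t(3,2)=0.808 V=80.396

span = t_max - t_min = 2.77 - 0.65 = 2.120
L(3,2) = 19, L_eff = 1 - 19/255 = 0.925490 (inverted)
t(3,2) = 2.77 - 2.120·0.925490 = 0.808
Σt over all 5·4 pixels = 13687/425 ≈ 32.2047059
V = pitch²·Σt = 1.58²·13687/425 = 80.396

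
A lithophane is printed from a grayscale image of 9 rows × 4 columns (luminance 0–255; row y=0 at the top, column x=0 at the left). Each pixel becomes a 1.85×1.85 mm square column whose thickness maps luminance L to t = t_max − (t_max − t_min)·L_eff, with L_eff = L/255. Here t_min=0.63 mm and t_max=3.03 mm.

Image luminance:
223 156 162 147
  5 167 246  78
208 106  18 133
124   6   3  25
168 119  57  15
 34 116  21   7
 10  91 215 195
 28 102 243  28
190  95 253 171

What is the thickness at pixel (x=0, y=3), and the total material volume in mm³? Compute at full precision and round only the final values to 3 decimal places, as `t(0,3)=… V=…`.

t(0,3)=1.863 V=245.607

span = t_max - t_min = 3.03 - 0.63 = 2.400
L(0,3) = 124, L_eff = 124/255 = 0.486275
t(0,3) = 3.03 - 2.400·0.486275 = 1.863
Σt over all 9·4 pixels = 30499/425 ≈ 71.7623529
V = pitch²·Σt = 1.85²·30499/425 = 245.607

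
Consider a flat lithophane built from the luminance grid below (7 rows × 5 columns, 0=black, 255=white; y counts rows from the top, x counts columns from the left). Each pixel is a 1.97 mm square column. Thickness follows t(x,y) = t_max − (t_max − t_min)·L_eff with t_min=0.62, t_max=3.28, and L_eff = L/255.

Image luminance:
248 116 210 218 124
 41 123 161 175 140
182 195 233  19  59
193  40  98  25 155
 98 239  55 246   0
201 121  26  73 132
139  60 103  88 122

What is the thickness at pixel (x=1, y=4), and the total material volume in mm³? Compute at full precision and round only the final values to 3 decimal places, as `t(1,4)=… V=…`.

t(1,4)=0.787 V=265.054

span = t_max - t_min = 3.28 - 0.62 = 2.660
L(1,4) = 239, L_eff = 239/255 = 0.937255
t(1,4) = 3.28 - 2.660·0.937255 = 0.787
Σt over all 7·5 pixels = 145131/2125 ≈ 68.2969412
V = pitch²·Σt = 1.97²·145131/2125 = 265.054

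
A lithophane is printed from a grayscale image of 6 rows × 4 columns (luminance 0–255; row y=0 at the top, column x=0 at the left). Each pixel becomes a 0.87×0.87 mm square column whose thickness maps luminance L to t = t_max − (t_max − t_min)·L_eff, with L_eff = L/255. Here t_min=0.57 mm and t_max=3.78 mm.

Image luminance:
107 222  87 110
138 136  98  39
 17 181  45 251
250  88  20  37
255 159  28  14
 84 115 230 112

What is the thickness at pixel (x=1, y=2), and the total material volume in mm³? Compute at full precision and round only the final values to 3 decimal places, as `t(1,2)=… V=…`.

t(1,2)=1.502 V=41.768

span = t_max - t_min = 3.78 - 0.57 = 3.210
L(1,2) = 181, L_eff = 181/255 = 0.709804
t(1,2) = 3.78 - 3.210·0.709804 = 1.502
Σt over all 6·4 pixels = 469059/8500 ≈ 55.1834118
V = pitch²·Σt = 0.87²·469059/8500 = 41.768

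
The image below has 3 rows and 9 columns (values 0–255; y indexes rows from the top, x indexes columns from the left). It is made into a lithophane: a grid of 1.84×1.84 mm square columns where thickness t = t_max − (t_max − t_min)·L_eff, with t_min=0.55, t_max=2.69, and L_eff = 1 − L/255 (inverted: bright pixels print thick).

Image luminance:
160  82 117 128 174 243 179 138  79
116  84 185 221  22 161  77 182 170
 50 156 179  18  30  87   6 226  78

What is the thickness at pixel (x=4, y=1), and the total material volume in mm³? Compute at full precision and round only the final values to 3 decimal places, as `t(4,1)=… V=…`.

span = t_max - t_min = 2.69 - 0.55 = 2.140
L(4,1) = 22, L_eff = 1 - 22/255 = 0.913725 (inverted)
t(4,1) = 2.69 - 2.140·0.913725 = 0.735
Σt over all 3·9 pixels = 365049/8500 ≈ 42.9469412
V = pitch²·Σt = 1.84²·365049/8500 = 145.401

t(4,1)=0.735 V=145.401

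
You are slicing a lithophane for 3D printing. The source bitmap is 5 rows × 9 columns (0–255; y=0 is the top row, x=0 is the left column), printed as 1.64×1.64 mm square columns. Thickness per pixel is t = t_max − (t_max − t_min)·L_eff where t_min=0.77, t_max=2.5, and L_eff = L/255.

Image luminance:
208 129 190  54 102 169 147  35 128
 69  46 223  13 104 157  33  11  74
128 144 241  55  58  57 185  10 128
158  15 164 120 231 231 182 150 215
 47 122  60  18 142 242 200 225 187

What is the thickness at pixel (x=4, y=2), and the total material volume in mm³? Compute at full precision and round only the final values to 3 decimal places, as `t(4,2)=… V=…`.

t(4,2)=2.107 V=200.269

span = t_max - t_min = 2.5 - 0.77 = 1.730
L(4,2) = 58, L_eff = 58/255 = 0.227451
t(4,2) = 2.5 - 1.730·0.227451 = 2.107
Σt over all 5·9 pixels = 632913/8500 ≈ 74.4603529
V = pitch²·Σt = 1.64²·632913/8500 = 200.269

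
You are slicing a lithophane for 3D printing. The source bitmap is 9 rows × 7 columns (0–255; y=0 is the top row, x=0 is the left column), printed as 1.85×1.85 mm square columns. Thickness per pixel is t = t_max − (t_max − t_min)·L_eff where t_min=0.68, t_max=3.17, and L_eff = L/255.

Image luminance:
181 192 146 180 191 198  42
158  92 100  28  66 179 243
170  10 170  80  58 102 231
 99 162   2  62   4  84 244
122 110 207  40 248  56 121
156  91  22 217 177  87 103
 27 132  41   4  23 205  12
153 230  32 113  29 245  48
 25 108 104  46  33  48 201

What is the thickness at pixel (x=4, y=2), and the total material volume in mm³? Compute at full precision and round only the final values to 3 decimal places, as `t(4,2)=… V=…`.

span = t_max - t_min = 3.17 - 0.68 = 2.490
L(4,2) = 58, L_eff = 58/255 = 0.227451
t(4,2) = 3.17 - 2.490·0.227451 = 2.604
Σt over all 9·7 pixels = 221813/1700 ≈ 130.4782353
V = pitch²·Σt = 1.85²·221813/1700 = 446.562

t(4,2)=2.604 V=446.562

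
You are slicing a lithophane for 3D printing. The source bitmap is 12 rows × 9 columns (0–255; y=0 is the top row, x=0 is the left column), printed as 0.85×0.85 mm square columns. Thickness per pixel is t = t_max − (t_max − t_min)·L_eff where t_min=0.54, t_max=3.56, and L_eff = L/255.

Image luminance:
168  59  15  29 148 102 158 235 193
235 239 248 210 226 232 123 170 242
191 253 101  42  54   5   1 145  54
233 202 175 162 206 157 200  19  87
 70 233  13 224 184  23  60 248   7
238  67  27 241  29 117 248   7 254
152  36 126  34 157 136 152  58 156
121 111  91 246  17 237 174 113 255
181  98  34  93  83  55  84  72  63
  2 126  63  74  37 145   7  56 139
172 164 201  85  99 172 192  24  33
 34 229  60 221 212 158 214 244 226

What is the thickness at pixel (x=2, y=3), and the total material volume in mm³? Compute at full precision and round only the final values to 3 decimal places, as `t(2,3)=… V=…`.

span = t_max - t_min = 3.56 - 0.54 = 3.020
L(2,3) = 175, L_eff = 175/255 = 0.686275
t(2,3) = 3.56 - 3.020·0.686275 = 1.487
Σt over all 12·9 pixels = 922679/4250 ≈ 217.1009412
V = pitch²·Σt = 0.85²·922679/4250 = 156.855

t(2,3)=1.487 V=156.855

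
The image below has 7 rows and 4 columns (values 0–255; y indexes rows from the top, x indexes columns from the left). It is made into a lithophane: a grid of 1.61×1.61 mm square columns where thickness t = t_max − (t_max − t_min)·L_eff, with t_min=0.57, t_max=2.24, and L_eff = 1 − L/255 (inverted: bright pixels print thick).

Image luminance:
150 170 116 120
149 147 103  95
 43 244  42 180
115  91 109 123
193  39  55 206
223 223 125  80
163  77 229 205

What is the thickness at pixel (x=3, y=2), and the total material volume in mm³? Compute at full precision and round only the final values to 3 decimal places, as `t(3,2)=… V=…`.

span = t_max - t_min = 2.24 - 0.57 = 1.670
L(3,2) = 180, L_eff = 1 - 180/255 = 0.294118 (inverted)
t(3,2) = 2.24 - 1.670·0.294118 = 1.749
Σt over all 7·4 pixels = 208817/5100 ≈ 40.9445098
V = pitch²·Σt = 1.61²·208817/5100 = 106.132

t(3,2)=1.749 V=106.132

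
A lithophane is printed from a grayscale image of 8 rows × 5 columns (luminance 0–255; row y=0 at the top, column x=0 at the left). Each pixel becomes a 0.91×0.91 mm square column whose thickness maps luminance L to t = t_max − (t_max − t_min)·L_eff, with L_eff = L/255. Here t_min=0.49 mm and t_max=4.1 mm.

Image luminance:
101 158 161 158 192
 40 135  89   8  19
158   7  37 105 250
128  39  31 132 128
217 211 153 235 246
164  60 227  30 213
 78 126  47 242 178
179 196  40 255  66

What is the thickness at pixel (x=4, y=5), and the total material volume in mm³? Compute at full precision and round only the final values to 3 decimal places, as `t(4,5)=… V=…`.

t(4,5)=1.085 V=74.390

span = t_max - t_min = 4.1 - 0.49 = 3.610
L(4,5) = 213, L_eff = 213/255 = 0.835294
t(4,5) = 4.1 - 3.610·0.835294 = 1.085
Σt over all 8·5 pixels = 2290721/25500 ≈ 89.8321961
V = pitch²·Σt = 0.91²·2290721/25500 = 74.390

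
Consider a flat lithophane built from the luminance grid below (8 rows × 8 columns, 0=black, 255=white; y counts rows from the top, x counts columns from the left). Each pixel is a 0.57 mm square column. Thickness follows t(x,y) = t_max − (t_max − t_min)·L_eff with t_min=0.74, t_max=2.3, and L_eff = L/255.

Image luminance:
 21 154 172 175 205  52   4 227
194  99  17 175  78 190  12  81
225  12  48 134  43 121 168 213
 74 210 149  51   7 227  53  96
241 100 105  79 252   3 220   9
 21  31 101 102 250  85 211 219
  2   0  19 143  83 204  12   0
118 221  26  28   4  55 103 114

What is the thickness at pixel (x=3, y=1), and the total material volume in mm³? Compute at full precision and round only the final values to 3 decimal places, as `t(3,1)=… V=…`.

span = t_max - t_min = 2.3 - 0.74 = 1.560
L(3,1) = 175, L_eff = 175/255 = 0.686275
t(3,1) = 2.3 - 1.560·0.686275 = 1.229
Σt over all 8·8 pixels = 223776/2125 ≈ 105.3063529
V = pitch²·Σt = 0.57²·223776/2125 = 34.214

t(3,1)=1.229 V=34.214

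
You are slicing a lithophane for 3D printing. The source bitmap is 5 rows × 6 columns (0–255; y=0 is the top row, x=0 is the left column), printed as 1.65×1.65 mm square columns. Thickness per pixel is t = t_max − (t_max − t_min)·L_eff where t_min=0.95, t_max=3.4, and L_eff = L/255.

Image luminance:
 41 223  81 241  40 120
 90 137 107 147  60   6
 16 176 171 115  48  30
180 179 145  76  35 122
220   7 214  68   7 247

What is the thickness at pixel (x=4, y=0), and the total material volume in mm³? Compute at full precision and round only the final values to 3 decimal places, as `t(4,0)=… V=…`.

span = t_max - t_min = 3.4 - 0.95 = 2.450
L(4,0) = 40, L_eff = 40/255 = 0.156863
t(4,0) = 3.4 - 2.450·0.156863 = 3.016
Σt over all 5·6 pixels = 20947/300 ≈ 69.8233333
V = pitch²·Σt = 1.65²·20947/300 = 190.094

t(4,0)=3.016 V=190.094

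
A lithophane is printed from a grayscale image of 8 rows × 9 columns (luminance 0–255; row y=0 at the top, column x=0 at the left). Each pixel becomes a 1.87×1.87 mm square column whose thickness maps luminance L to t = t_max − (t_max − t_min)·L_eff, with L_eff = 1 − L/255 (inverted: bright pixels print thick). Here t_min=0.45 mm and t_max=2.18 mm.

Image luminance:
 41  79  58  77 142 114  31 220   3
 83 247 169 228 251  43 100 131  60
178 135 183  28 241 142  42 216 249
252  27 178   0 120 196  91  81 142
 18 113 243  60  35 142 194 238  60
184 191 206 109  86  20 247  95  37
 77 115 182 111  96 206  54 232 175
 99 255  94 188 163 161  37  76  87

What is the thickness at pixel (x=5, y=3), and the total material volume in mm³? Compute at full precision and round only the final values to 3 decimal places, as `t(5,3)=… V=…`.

span = t_max - t_min = 2.18 - 0.45 = 1.730
L(5,3) = 196, L_eff = 1 - 196/255 = 0.231373 (inverted)
t(5,3) = 2.18 - 1.730·0.231373 = 1.780
Σt over all 8·9 pixels = 202406/2125 ≈ 95.2498824
V = pitch²·Σt = 1.87²·202406/2125 = 333.079

t(5,3)=1.780 V=333.079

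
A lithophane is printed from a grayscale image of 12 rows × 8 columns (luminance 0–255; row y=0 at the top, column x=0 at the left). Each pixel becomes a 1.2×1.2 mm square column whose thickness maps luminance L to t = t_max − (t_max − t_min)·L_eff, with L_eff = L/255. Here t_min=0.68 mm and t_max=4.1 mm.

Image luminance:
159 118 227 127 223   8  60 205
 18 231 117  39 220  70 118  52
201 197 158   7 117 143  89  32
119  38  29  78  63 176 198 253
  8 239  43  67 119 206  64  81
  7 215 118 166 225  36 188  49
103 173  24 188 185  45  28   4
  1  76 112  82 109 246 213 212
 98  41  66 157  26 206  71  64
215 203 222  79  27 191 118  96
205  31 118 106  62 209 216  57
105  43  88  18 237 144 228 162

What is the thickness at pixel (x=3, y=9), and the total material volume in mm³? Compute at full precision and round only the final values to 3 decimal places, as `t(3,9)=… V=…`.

t(3,9)=3.040 V=346.018

span = t_max - t_min = 4.1 - 0.68 = 3.420
L(3,9) = 79, L_eff = 79/255 = 0.309804
t(3,9) = 4.1 - 3.420·0.309804 = 3.040
Σt over all 12·8 pixels = 1021233/4250 ≈ 240.2901176
V = pitch²·Σt = 1.2²·1021233/4250 = 346.018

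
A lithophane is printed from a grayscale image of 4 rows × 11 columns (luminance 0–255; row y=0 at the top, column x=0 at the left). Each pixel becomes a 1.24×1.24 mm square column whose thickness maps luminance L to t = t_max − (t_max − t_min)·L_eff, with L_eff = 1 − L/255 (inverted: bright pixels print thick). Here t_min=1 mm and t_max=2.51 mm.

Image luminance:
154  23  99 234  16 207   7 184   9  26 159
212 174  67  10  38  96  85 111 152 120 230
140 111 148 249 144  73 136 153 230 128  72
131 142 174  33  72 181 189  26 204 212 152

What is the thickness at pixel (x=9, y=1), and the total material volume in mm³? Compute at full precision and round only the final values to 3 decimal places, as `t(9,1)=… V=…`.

span = t_max - t_min = 2.51 - 1 = 1.510
L(9,1) = 120, L_eff = 1 - 120/255 = 0.529412 (inverted)
t(9,1) = 2.51 - 1.510·0.529412 = 1.711
Σt over all 4·11 pixels = 1954463/25500 ≈ 76.6456078
V = pitch²·Σt = 1.24²·1954463/25500 = 117.850

t(9,1)=1.711 V=117.850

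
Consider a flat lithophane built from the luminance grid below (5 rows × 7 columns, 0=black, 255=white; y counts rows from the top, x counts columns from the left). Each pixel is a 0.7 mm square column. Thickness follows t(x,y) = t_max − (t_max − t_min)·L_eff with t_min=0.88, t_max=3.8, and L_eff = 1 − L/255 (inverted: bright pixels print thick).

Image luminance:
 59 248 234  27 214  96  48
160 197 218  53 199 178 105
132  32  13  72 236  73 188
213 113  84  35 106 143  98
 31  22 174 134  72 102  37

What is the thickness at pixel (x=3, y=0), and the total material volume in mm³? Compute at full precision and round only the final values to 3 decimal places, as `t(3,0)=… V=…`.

span = t_max - t_min = 3.8 - 0.88 = 2.920
L(3,0) = 27, L_eff = 1 - 27/255 = 0.894118 (inverted)
t(3,0) = 3.8 - 2.920·0.894118 = 1.189
Σt over all 5·7 pixels = 166336/2125 ≈ 78.2757647
V = pitch²·Σt = 0.7²·166336/2125 = 38.355

t(3,0)=1.189 V=38.355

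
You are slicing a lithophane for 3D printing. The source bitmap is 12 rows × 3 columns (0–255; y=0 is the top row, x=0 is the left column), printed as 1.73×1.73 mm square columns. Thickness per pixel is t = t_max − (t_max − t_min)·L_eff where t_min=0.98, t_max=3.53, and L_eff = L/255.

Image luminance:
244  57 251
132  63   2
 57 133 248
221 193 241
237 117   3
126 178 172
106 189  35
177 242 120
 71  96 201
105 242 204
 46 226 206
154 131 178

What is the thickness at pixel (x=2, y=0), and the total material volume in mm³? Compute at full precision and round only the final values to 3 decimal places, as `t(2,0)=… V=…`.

t(2,0)=1.020 V=218.601

span = t_max - t_min = 3.53 - 0.98 = 2.550
L(2,0) = 251, L_eff = 251/255 = 0.984314
t(2,0) = 3.53 - 2.550·0.984314 = 1.020
Σt over all 12·3 pixels = 73.04
V = pitch²·Σt = 1.73²·73.04 = 218.601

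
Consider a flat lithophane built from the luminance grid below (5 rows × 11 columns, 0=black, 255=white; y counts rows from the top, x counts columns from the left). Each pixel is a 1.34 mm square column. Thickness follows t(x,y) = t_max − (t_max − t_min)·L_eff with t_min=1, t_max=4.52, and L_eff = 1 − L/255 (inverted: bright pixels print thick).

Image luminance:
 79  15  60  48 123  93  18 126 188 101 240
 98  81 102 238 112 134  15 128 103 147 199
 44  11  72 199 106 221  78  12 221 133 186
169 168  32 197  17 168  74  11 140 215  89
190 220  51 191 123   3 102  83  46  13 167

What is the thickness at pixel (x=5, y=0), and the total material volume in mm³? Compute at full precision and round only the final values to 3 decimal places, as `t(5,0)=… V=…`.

t(5,0)=2.284 V=252.433

span = t_max - t_min = 4.52 - 1 = 3.520
L(5,0) = 93, L_eff = 1 - 93/255 = 0.635294 (inverted)
t(5,0) = 4.52 - 3.520·0.635294 = 2.284
Σt over all 5·11 pixels = 35849/255 ≈ 140.5843137
V = pitch²·Σt = 1.34²·35849/255 = 252.433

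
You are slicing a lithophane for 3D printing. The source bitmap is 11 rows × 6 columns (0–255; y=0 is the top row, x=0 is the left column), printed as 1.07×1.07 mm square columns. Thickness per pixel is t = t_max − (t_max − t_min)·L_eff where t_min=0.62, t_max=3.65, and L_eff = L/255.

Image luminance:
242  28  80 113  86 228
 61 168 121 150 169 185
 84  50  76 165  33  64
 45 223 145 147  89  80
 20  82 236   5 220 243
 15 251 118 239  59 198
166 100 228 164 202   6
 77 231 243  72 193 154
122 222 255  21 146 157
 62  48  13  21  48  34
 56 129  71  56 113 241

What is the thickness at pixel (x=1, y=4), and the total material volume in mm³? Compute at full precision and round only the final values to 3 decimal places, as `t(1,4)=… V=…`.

span = t_max - t_min = 3.65 - 0.62 = 3.030
L(1,4) = 82, L_eff = 82/255 = 0.321569
t(1,4) = 3.65 - 3.030·0.321569 = 2.676
Σt over all 11·6 pixels = 1222581/8500 ≈ 143.8330588
V = pitch²·Σt = 1.07²·1222581/8500 = 164.674

t(1,4)=2.676 V=164.674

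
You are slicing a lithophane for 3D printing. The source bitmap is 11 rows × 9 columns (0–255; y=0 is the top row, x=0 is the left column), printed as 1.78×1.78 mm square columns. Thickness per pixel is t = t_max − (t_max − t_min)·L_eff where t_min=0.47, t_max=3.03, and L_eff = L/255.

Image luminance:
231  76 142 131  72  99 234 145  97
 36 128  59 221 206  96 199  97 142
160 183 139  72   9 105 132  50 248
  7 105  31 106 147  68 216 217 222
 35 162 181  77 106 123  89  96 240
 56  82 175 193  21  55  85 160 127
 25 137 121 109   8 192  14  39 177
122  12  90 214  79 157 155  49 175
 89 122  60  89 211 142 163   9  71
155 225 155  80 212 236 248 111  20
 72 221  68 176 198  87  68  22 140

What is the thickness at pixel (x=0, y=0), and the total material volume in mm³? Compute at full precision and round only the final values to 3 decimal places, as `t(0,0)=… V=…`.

t(0,0)=0.711 V=568.217

span = t_max - t_min = 3.03 - 0.47 = 2.560
L(0,0) = 231, L_eff = 231/255 = 0.905882
t(0,0) = 3.03 - 2.560·0.905882 = 0.711
Σt over all 11·9 pixels = 4573139/25500 ≈ 179.3387843
V = pitch²·Σt = 1.78²·4573139/25500 = 568.217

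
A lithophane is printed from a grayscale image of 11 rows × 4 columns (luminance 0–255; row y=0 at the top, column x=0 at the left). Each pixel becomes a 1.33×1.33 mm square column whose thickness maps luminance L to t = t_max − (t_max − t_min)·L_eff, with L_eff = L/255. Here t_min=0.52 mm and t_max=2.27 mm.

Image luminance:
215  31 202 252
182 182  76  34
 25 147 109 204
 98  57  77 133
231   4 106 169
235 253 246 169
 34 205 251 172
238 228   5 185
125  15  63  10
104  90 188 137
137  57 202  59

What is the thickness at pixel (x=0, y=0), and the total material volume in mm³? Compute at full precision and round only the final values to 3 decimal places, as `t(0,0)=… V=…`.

t(0,0)=0.795 V=104.545

span = t_max - t_min = 2.27 - 0.52 = 1.750
L(0,0) = 215, L_eff = 215/255 = 0.843137
t(0,0) = 2.27 - 1.750·0.843137 = 0.795
Σt over all 11·4 pixels = 150709/2550 ≈ 59.1015686
V = pitch²·Σt = 1.33²·150709/2550 = 104.545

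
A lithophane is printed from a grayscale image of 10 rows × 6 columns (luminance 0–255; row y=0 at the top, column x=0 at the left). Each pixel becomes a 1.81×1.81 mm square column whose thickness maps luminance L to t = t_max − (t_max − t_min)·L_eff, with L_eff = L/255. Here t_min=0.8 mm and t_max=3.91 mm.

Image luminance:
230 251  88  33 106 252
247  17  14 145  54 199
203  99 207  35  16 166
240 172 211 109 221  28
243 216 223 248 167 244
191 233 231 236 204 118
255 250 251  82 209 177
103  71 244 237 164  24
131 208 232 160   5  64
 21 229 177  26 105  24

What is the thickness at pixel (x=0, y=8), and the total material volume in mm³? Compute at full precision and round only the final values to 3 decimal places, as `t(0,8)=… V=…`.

t(0,8)=2.312 V=395.148

span = t_max - t_min = 3.91 - 0.8 = 3.110
L(0,8) = 131, L_eff = 131/255 = 0.513725
t(0,8) = 3.91 - 3.110·0.513725 = 2.312
Σt over all 10·6 pixels = 1537847/12750 ≈ 120.6154510
V = pitch²·Σt = 1.81²·1537847/12750 = 395.148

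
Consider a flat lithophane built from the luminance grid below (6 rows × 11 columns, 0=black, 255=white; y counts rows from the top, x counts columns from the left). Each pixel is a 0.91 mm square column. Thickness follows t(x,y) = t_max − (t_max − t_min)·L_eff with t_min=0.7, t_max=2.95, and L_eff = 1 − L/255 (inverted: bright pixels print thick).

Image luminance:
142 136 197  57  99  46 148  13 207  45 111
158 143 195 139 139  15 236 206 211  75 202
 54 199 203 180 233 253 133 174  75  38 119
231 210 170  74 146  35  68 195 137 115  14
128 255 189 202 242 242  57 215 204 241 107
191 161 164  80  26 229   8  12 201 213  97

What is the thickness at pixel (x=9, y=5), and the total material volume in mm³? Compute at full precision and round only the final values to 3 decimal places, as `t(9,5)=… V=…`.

span = t_max - t_min = 2.95 - 0.7 = 2.250
L(9,5) = 213, L_eff = 1 - 213/255 = 0.164706 (inverted)
t(9,5) = 2.95 - 2.250·0.164706 = 2.579
Σt over all 6·11 pixels = 11007/85 ≈ 129.4941176
V = pitch²·Σt = 0.91²·11007/85 = 107.234

t(9,5)=2.579 V=107.234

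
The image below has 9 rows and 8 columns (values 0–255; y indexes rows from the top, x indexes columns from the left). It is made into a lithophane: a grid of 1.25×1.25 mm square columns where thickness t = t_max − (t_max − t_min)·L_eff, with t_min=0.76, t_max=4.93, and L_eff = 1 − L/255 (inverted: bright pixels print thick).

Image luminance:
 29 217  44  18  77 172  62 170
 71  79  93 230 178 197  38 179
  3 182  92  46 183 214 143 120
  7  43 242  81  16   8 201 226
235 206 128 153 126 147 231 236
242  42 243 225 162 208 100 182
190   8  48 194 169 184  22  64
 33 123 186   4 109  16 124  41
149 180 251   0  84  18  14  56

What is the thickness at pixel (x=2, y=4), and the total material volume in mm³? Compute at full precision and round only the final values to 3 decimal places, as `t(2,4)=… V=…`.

t(2,4)=2.853 V=310.200

span = t_max - t_min = 4.93 - 0.76 = 4.170
L(2,4) = 128, L_eff = 1 - 128/255 = 0.498039 (inverted)
t(2,4) = 4.93 - 4.170·0.498039 = 2.853
Σt over all 9·8 pixels = 843743/4250 ≈ 198.5277647
V = pitch²·Σt = 1.25²·843743/4250 = 310.200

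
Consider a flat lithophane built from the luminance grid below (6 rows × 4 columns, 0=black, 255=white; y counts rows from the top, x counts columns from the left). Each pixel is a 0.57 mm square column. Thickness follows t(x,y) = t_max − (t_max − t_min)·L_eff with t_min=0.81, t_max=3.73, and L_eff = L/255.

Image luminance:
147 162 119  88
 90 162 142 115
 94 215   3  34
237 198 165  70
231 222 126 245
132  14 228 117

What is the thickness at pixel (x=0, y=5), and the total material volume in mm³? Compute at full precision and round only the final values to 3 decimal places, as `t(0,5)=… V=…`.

t(0,5)=2.218 V=16.599

span = t_max - t_min = 3.73 - 0.81 = 2.920
L(0,5) = 132, L_eff = 132/255 = 0.517647
t(0,5) = 3.73 - 2.920·0.517647 = 2.218
Σt over all 6·4 pixels = 325702/6375 ≈ 51.0905098
V = pitch²·Σt = 0.57²·325702/6375 = 16.599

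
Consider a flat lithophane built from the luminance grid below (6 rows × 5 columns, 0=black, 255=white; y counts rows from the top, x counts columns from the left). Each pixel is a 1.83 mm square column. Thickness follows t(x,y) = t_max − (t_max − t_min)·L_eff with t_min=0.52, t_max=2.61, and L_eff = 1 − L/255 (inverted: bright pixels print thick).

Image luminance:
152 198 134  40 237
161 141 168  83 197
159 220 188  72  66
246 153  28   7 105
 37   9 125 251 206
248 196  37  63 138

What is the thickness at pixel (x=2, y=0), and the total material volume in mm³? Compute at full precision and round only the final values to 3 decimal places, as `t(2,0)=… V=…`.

t(2,0)=1.618 V=163.818

span = t_max - t_min = 2.61 - 0.52 = 2.090
L(2,0) = 134, L_eff = 1 - 134/255 = 0.474510 (inverted)
t(2,0) = 2.61 - 2.090·0.474510 = 1.618
Σt over all 6·5 pixels = 83159/1700 ≈ 48.9170588
V = pitch²·Σt = 1.83²·83159/1700 = 163.818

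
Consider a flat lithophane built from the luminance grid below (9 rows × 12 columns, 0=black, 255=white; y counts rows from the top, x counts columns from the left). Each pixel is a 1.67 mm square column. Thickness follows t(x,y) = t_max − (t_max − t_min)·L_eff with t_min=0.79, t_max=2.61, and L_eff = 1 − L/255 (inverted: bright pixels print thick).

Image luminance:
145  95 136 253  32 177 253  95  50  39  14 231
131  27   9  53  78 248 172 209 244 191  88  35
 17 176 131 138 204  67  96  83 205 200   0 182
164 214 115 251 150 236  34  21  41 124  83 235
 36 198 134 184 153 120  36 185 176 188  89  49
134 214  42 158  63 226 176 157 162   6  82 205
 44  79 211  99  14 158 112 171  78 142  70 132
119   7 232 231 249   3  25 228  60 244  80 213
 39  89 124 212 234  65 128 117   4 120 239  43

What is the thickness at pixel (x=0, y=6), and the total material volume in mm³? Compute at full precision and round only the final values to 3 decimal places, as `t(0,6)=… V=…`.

span = t_max - t_min = 2.61 - 0.79 = 1.820
L(0,6) = 44, L_eff = 1 - 44/255 = 0.827451 (inverted)
t(0,6) = 2.61 - 1.820·0.827451 = 1.104
Σt over all 9·12 pixels = 233999/1275 ≈ 183.5286275
V = pitch²·Σt = 1.67²·233999/1275 = 511.843

t(0,6)=1.104 V=511.843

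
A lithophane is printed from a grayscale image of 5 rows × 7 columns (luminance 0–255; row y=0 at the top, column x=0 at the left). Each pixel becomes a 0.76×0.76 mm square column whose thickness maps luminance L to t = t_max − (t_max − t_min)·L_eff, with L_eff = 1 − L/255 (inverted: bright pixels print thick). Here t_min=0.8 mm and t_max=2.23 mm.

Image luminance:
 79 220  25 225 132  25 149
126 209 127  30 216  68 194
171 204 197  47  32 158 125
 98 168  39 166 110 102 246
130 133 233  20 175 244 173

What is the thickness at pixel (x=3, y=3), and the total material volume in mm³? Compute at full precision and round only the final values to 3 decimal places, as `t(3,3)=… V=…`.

span = t_max - t_min = 2.23 - 0.8 = 1.430
L(3,3) = 166, L_eff = 1 - 166/255 = 0.349020 (inverted)
t(3,3) = 2.23 - 1.430·0.349020 = 1.731
Σt over all 5·7 pixels = 349957/6375 ≈ 54.8952157
V = pitch²·Σt = 0.76²·349957/6375 = 31.707

t(3,3)=1.731 V=31.707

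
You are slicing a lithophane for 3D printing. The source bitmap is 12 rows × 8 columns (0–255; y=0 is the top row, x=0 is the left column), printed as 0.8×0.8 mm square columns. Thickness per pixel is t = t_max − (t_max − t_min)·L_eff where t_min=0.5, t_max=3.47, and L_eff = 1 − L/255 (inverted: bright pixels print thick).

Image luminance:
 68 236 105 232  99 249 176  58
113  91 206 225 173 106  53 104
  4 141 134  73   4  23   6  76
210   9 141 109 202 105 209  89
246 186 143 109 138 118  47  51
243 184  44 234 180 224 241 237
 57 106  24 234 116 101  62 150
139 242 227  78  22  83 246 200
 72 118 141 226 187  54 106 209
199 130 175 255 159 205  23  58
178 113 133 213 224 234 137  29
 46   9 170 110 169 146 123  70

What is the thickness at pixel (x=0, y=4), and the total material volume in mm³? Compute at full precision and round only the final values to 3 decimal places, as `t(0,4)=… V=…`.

t(0,4)=3.365 V=127.340

span = t_max - t_min = 3.47 - 0.5 = 2.970
L(0,4) = 246, L_eff = 1 - 246/255 = 0.035294 (inverted)
t(0,4) = 3.47 - 2.970·0.035294 = 3.365
Σt over all 12·8 pixels = 845619/4250 ≈ 198.9691765
V = pitch²·Σt = 0.8²·845619/4250 = 127.340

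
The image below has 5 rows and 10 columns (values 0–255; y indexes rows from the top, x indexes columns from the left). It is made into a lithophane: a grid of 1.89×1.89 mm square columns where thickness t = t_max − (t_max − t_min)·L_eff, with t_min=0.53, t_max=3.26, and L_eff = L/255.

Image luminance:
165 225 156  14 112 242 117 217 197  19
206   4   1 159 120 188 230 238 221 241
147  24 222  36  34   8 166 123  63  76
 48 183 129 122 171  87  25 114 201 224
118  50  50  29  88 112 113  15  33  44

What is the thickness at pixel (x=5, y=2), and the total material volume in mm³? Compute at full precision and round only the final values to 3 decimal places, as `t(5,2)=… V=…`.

t(5,2)=3.174 V=355.589

span = t_max - t_min = 3.26 - 0.53 = 2.730
L(5,2) = 8, L_eff = 8/255 = 0.031373
t(5,2) = 3.26 - 2.730·0.031373 = 3.174
Σt over all 5·10 pixels = 846143/8500 ≈ 99.5462353
V = pitch²·Σt = 1.89²·846143/8500 = 355.589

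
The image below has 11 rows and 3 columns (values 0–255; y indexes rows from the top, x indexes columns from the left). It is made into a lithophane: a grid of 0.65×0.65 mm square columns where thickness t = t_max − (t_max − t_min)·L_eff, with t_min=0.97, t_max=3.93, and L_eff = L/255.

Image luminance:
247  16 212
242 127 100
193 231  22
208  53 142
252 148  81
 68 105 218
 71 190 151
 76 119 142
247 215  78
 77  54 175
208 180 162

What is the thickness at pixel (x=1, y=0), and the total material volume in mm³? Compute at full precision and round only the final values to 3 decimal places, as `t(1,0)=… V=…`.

span = t_max - t_min = 3.93 - 0.97 = 2.960
L(1,0) = 16, L_eff = 16/255 = 0.062745
t(1,0) = 3.93 - 2.960·0.062745 = 3.744
Σt over all 11·3 pixels = 376667/5100 ≈ 73.8562745
V = pitch²·Σt = 0.65²·376667/5100 = 31.204

t(1,0)=3.744 V=31.204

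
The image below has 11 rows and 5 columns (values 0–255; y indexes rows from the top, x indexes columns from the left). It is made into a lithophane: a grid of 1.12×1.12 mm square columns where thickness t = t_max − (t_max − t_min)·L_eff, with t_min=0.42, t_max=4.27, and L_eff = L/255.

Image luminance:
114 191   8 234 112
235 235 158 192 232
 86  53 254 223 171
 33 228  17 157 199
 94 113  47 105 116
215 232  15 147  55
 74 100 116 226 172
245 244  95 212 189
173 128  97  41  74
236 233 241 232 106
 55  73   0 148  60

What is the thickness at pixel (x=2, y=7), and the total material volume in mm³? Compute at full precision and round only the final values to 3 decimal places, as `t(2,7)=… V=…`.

t(2,7)=2.836 V=146.095

span = t_max - t_min = 4.27 - 0.42 = 3.850
L(2,7) = 95, L_eff = 95/255 = 0.372549
t(2,7) = 4.27 - 3.850·0.372549 = 2.836
Σt over all 11·5 pixels = 296989/2550 ≈ 116.4662745
V = pitch²·Σt = 1.12²·296989/2550 = 146.095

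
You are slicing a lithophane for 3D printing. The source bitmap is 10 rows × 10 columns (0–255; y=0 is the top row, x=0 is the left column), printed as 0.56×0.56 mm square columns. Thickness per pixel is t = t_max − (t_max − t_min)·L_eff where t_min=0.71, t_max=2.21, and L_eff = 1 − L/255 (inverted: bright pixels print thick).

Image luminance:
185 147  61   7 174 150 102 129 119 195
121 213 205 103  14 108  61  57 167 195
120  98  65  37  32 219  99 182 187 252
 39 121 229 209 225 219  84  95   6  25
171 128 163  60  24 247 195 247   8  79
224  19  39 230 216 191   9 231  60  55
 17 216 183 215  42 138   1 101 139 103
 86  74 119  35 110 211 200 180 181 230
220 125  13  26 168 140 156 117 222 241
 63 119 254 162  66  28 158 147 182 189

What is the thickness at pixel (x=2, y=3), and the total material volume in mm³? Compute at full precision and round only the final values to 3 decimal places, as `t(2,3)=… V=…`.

t(2,3)=2.057 V=46.300

span = t_max - t_min = 2.21 - 0.71 = 1.500
L(2,3) = 229, L_eff = 1 - 229/255 = 0.101961 (inverted)
t(2,3) = 2.21 - 1.500·0.101961 = 2.057
Σt over all 10·10 pixels = 25099/170 ≈ 147.6411765
V = pitch²·Σt = 0.56²·25099/170 = 46.300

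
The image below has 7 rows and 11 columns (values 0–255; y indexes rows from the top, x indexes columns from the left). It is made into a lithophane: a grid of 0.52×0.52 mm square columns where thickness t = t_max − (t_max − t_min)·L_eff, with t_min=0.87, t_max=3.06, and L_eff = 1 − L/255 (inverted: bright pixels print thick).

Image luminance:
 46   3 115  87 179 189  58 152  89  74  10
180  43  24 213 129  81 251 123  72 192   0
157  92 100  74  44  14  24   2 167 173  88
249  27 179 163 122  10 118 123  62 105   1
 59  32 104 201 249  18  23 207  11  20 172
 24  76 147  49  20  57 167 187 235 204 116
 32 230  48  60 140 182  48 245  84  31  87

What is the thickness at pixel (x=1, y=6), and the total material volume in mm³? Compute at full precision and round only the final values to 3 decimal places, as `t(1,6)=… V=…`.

t(1,6)=2.845 V=36.620

span = t_max - t_min = 3.06 - 0.87 = 2.190
L(1,6) = 230, L_eff = 1 - 230/255 = 0.098039 (inverted)
t(1,6) = 3.06 - 2.190·0.098039 = 2.845
Σt over all 7·11 pixels = 287788/2125 ≈ 135.4296471
V = pitch²·Σt = 0.52²·287788/2125 = 36.620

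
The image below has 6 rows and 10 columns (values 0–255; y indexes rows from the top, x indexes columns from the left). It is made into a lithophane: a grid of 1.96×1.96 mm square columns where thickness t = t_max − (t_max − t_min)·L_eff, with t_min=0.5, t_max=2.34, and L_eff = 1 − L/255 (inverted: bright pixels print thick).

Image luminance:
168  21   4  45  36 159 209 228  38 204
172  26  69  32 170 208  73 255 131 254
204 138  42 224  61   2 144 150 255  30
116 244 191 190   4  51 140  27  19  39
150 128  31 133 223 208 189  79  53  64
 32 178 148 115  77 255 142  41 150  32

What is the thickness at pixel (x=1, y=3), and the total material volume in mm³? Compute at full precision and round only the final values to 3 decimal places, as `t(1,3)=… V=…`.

span = t_max - t_min = 2.34 - 0.5 = 1.840
L(1,3) = 244, L_eff = 1 - 244/255 = 0.043137 (inverted)
t(1,3) = 2.34 - 1.840·0.043137 = 2.261
Σt over all 6·10 pixels = 522496/6375 ≈ 81.9601569
V = pitch²·Σt = 1.96²·522496/6375 = 314.858

t(1,3)=2.261 V=314.858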